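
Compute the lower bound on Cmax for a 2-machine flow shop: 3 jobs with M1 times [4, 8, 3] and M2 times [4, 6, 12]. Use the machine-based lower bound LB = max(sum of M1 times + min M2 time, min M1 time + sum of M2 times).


LB1 = sum(M1 times) + min(M2 times) = 15 + 4 = 19
LB2 = min(M1 times) + sum(M2 times) = 3 + 22 = 25
Lower bound = max(LB1, LB2) = max(19, 25) = 25

25


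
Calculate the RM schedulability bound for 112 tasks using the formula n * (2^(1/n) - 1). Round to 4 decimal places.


Compute 2^(1/112) = 1.0062080044
Subtract 1: 1.0062080044 - 1 = 0.0062080044
Multiply by n: 112 * 0.0062080044 = 0.6952964928
Round to 4 dp: 0.6953

0.6953


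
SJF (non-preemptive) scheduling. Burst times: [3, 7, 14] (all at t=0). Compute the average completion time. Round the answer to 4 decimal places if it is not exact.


SJF order (ascending): [3, 7, 14]
Completion times:
  Job 1: burst=3, C=3
  Job 2: burst=7, C=10
  Job 3: burst=14, C=24
Average completion = 37/3 = 12.3333

12.3333


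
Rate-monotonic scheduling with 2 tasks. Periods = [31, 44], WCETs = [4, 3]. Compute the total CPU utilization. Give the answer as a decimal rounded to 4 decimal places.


Compute individual utilizations (exact fractions):
  Task 1: C/T = 4/31 (approx. 0.129)
  Task 2: C/T = 3/44 (approx. 0.0682)
Total utilization U = 4/31 + 3/44 = 269/1364
Rounded to 4 decimal places: U = 0.1972
RM (Liu & Layland) bound for 2 tasks = 0.828427; compare with U = 269/1364 (approx. 0.197214)
U <= bound, so schedulable by RM sufficient condition.

0.1972


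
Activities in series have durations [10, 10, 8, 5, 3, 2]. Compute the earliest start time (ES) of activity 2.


Activity 2 starts after activities 1 through 1 complete.
Predecessor durations: [10]
ES = 10 = 10

10


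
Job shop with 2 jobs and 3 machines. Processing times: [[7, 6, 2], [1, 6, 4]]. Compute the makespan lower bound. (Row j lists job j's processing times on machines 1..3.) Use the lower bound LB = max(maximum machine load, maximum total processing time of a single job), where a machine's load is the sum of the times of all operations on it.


Machine loads:
  Machine 1: 7 + 1 = 8
  Machine 2: 6 + 6 = 12
  Machine 3: 2 + 4 = 6
Max machine load = 12
Job totals:
  Job 1: 15
  Job 2: 11
Max job total = 15
Lower bound = max(12, 15) = 15

15


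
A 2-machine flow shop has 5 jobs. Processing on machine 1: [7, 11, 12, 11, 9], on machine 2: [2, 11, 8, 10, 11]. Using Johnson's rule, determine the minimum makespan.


Apply Johnson's rule:
  Group 1 (a <= b): [(5, 9, 11), (2, 11, 11)]
  Group 2 (a > b): [(4, 11, 10), (3, 12, 8), (1, 7, 2)]
Optimal job order: [5, 2, 4, 3, 1]
Schedule:
  Job 5: M1 done at 9, M2 done at 20
  Job 2: M1 done at 20, M2 done at 31
  Job 4: M1 done at 31, M2 done at 41
  Job 3: M1 done at 43, M2 done at 51
  Job 1: M1 done at 50, M2 done at 53
Makespan = 53

53


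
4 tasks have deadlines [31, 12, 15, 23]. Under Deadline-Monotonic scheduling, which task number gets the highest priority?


Sort tasks by relative deadline (ascending):
  Task 2: deadline = 12
  Task 3: deadline = 15
  Task 4: deadline = 23
  Task 1: deadline = 31
Priority order (highest first): [2, 3, 4, 1]
Highest priority task = 2

2


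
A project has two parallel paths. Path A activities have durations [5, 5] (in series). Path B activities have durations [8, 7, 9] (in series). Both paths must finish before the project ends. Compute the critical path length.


Path A total = 5 + 5 = 10
Path B total = 8 + 7 + 9 = 24
Critical path = longest path = max(10, 24) = 24

24


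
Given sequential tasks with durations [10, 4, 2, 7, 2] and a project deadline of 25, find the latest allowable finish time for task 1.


LF(activity 1) = deadline - sum of successor durations
Successors: activities 2 through 5 with durations [4, 2, 7, 2]
Sum of successor durations = 15
LF = 25 - 15 = 10

10


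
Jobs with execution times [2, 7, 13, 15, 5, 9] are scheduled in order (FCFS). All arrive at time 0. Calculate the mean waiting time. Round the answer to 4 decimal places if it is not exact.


FCFS order (as given): [2, 7, 13, 15, 5, 9]
Waiting times:
  Job 1: wait = 0
  Job 2: wait = 2
  Job 3: wait = 9
  Job 4: wait = 22
  Job 5: wait = 37
  Job 6: wait = 42
Sum of waiting times = 112
Average waiting time = 112/6 = 18.6667

18.6667


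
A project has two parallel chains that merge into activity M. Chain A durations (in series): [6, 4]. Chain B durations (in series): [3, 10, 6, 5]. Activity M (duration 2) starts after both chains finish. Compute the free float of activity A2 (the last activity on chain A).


ES(A2) = sum of predecessors on chain A = 6
EF(A2) = ES + duration = 6 + 4 = 10
Successor of A2 is M. ES(M) = max(sum(A), sum(B)) = max(10, 24) = 24
Free float = ES(successor) - EF(current) = 24 - 10 = 14

14


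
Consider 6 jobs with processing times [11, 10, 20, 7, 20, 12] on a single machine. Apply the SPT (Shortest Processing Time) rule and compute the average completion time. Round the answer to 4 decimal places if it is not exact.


Sort jobs by processing time (SPT order): [7, 10, 11, 12, 20, 20]
Compute completion times sequentially:
  Job 1: processing = 7, completes at 7
  Job 2: processing = 10, completes at 17
  Job 3: processing = 11, completes at 28
  Job 4: processing = 12, completes at 40
  Job 5: processing = 20, completes at 60
  Job 6: processing = 20, completes at 80
Sum of completion times = 232
Average completion time = 232/6 = 38.6667

38.6667


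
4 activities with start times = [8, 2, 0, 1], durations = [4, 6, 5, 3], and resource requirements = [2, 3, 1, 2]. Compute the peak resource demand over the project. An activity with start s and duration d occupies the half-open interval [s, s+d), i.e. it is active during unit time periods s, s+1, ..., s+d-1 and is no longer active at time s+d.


Each activity i is active on [start_i, start_i + duration_i).
Compute total resource usage per time slot:
  t=0: active resources = [1], total = 1
  t=1: active resources = [1, 2], total = 3
  t=2: active resources = [3, 1, 2], total = 6
  t=3: active resources = [3, 1, 2], total = 6
  t=4: active resources = [3, 1], total = 4
  t=5: active resources = [3], total = 3
  t=6: active resources = [3], total = 3
  t=7: active resources = [3], total = 3
  t=8: active resources = [2], total = 2
  t=9: active resources = [2], total = 2
  t=10: active resources = [2], total = 2
  t=11: active resources = [2], total = 2
Peak resource demand = 6

6


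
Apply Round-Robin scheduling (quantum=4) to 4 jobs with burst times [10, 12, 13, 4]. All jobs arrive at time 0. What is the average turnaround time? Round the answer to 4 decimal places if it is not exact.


Time quantum = 4
Execution trace:
  J1 runs 4 units, time = 4
  J2 runs 4 units, time = 8
  J3 runs 4 units, time = 12
  J4 runs 4 units, time = 16
  J1 runs 4 units, time = 20
  J2 runs 4 units, time = 24
  J3 runs 4 units, time = 28
  J1 runs 2 units, time = 30
  J2 runs 4 units, time = 34
  J3 runs 4 units, time = 38
  J3 runs 1 units, time = 39
Finish times: [30, 34, 39, 16]
Average turnaround = 119/4 = 29.75

29.75


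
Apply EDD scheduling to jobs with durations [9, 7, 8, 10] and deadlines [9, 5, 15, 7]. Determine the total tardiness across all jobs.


Sort by due date (EDD order): [(7, 5), (10, 7), (9, 9), (8, 15)]
Compute completion times and tardiness:
  Job 1: p=7, d=5, C=7, tardiness=max(0,7-5)=2
  Job 2: p=10, d=7, C=17, tardiness=max(0,17-7)=10
  Job 3: p=9, d=9, C=26, tardiness=max(0,26-9)=17
  Job 4: p=8, d=15, C=34, tardiness=max(0,34-15)=19
Total tardiness = 48

48


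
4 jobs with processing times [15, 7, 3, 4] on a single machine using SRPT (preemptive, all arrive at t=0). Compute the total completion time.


Since all jobs arrive at t=0, SRPT equals SPT ordering.
SPT order: [3, 4, 7, 15]
Completion times:
  Job 1: p=3, C=3
  Job 2: p=4, C=7
  Job 3: p=7, C=14
  Job 4: p=15, C=29
Total completion time = 3 + 7 + 14 + 29 = 53

53


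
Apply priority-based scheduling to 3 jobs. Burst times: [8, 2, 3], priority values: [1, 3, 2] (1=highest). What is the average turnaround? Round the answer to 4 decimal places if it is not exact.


Sort by priority (ascending = highest first):
Order: [(1, 8), (2, 3), (3, 2)]
Completion times:
  Priority 1, burst=8, C=8
  Priority 2, burst=3, C=11
  Priority 3, burst=2, C=13
Average turnaround = 32/3 = 10.6667

10.6667


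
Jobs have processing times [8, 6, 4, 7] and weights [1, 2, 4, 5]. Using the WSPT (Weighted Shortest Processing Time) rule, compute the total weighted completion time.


Compute p/w ratios and sort ascending (WSPT): [(4, 4), (7, 5), (6, 2), (8, 1)]
Compute weighted completion times:
  Job (p=4,w=4): C=4, w*C=4*4=16
  Job (p=7,w=5): C=11, w*C=5*11=55
  Job (p=6,w=2): C=17, w*C=2*17=34
  Job (p=8,w=1): C=25, w*C=1*25=25
Total weighted completion time = 130

130


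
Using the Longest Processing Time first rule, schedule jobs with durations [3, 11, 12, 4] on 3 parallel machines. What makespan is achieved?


Sort jobs in decreasing order (LPT): [12, 11, 4, 3]
Assign each job to the least loaded machine:
  Machine 1: jobs [12], load = 12
  Machine 2: jobs [11], load = 11
  Machine 3: jobs [4, 3], load = 7
Makespan = max load = 12

12


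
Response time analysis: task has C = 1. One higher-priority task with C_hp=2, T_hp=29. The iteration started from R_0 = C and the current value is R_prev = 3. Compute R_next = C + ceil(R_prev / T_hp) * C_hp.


R_next = C + ceil(R_prev / T_hp) * C_hp
ceil(3 / 29) = ceil(0.1034) = 1
Interference = 1 * 2 = 2
R_next = 1 + 2 = 3
R_next = R_prev, so the iteration has converged (response time = 3).

3


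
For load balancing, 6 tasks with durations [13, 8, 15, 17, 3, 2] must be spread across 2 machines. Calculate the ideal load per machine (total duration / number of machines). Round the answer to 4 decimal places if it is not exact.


Total processing time = 13 + 8 + 15 + 17 + 3 + 2 = 58
Number of machines = 2
Ideal balanced load = 58 / 2 = 29.0

29.0


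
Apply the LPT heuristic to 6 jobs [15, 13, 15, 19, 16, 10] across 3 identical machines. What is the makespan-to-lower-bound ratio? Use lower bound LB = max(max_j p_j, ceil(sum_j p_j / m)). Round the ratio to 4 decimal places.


LPT order: [19, 16, 15, 15, 13, 10]
Machine loads after assignment: [29, 29, 30]
LPT makespan = 30
Lower bound = max(max_job, ceil(total/3)) = max(19, 30) = 30
Ratio = 30 / 30 = 1.0

1.0


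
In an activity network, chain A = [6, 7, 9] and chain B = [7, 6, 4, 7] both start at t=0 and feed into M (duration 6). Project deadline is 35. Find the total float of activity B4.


Forward pass: ES(B4) = sum of predecessors on chain B = 17
EF = ES + duration = 17 + 7 = 24
Backward pass: LF(M) = deadline = 35; LS(M) = 35 - 6 = 29
LF(B4) = LS(M) - sum(successors on chain B) = 29 - 0 = 29
LS = LF - duration = 29 - 7 = 22
Total float = LS - ES = 22 - 17 = 5

5


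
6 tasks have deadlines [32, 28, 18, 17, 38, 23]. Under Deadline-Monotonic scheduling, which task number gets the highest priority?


Sort tasks by relative deadline (ascending):
  Task 4: deadline = 17
  Task 3: deadline = 18
  Task 6: deadline = 23
  Task 2: deadline = 28
  Task 1: deadline = 32
  Task 5: deadline = 38
Priority order (highest first): [4, 3, 6, 2, 1, 5]
Highest priority task = 4

4


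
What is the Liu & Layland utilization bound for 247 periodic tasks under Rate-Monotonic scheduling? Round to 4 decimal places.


Compute 2^(1/247) = 1.0028102051
Subtract 1: 1.0028102051 - 1 = 0.0028102051
Multiply by n: 247 * 0.0028102051 = 0.6941206597
Round to 4 dp: 0.6941

0.6941


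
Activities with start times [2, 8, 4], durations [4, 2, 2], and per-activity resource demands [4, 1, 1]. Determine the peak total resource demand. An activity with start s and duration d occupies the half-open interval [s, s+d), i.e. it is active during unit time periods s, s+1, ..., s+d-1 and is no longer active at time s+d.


Each activity i is active on [start_i, start_i + duration_i).
Compute total resource usage per time slot:
  t=0: active resources = [], total = 0
  t=1: active resources = [], total = 0
  t=2: active resources = [4], total = 4
  t=3: active resources = [4], total = 4
  t=4: active resources = [4, 1], total = 5
  t=5: active resources = [4, 1], total = 5
  t=6: active resources = [], total = 0
  t=7: active resources = [], total = 0
  t=8: active resources = [1], total = 1
  t=9: active resources = [1], total = 1
Peak resource demand = 5

5


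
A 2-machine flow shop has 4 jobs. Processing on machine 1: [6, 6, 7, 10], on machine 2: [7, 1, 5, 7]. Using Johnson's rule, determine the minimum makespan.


Apply Johnson's rule:
  Group 1 (a <= b): [(1, 6, 7)]
  Group 2 (a > b): [(4, 10, 7), (3, 7, 5), (2, 6, 1)]
Optimal job order: [1, 4, 3, 2]
Schedule:
  Job 1: M1 done at 6, M2 done at 13
  Job 4: M1 done at 16, M2 done at 23
  Job 3: M1 done at 23, M2 done at 28
  Job 2: M1 done at 29, M2 done at 30
Makespan = 30

30


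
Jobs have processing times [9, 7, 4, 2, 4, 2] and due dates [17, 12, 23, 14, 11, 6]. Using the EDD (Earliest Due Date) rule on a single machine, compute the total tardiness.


Sort by due date (EDD order): [(2, 6), (4, 11), (7, 12), (2, 14), (9, 17), (4, 23)]
Compute completion times and tardiness:
  Job 1: p=2, d=6, C=2, tardiness=max(0,2-6)=0
  Job 2: p=4, d=11, C=6, tardiness=max(0,6-11)=0
  Job 3: p=7, d=12, C=13, tardiness=max(0,13-12)=1
  Job 4: p=2, d=14, C=15, tardiness=max(0,15-14)=1
  Job 5: p=9, d=17, C=24, tardiness=max(0,24-17)=7
  Job 6: p=4, d=23, C=28, tardiness=max(0,28-23)=5
Total tardiness = 14

14


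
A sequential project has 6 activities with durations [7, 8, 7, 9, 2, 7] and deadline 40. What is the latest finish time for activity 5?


LF(activity 5) = deadline - sum of successor durations
Successors: activities 6 through 6 with durations [7]
Sum of successor durations = 7
LF = 40 - 7 = 33

33


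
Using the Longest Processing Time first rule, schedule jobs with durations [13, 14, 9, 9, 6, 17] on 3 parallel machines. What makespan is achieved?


Sort jobs in decreasing order (LPT): [17, 14, 13, 9, 9, 6]
Assign each job to the least loaded machine:
  Machine 1: jobs [17, 6], load = 23
  Machine 2: jobs [14, 9], load = 23
  Machine 3: jobs [13, 9], load = 22
Makespan = max load = 23

23


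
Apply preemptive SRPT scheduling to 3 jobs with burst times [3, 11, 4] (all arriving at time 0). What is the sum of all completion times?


Since all jobs arrive at t=0, SRPT equals SPT ordering.
SPT order: [3, 4, 11]
Completion times:
  Job 1: p=3, C=3
  Job 2: p=4, C=7
  Job 3: p=11, C=18
Total completion time = 3 + 7 + 18 = 28

28


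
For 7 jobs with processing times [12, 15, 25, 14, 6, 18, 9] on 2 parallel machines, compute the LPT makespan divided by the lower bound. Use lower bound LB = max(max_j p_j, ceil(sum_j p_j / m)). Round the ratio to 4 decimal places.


LPT order: [25, 18, 15, 14, 12, 9, 6]
Machine loads after assignment: [48, 51]
LPT makespan = 51
Lower bound = max(max_job, ceil(total/2)) = max(25, 50) = 50
Ratio = 51 / 50 = 1.02

1.02


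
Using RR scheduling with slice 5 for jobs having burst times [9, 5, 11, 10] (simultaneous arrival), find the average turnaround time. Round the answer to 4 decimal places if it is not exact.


Time quantum = 5
Execution trace:
  J1 runs 5 units, time = 5
  J2 runs 5 units, time = 10
  J3 runs 5 units, time = 15
  J4 runs 5 units, time = 20
  J1 runs 4 units, time = 24
  J3 runs 5 units, time = 29
  J4 runs 5 units, time = 34
  J3 runs 1 units, time = 35
Finish times: [24, 10, 35, 34]
Average turnaround = 103/4 = 25.75

25.75


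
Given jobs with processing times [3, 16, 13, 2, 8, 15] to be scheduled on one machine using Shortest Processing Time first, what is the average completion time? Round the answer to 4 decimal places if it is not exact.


Sort jobs by processing time (SPT order): [2, 3, 8, 13, 15, 16]
Compute completion times sequentially:
  Job 1: processing = 2, completes at 2
  Job 2: processing = 3, completes at 5
  Job 3: processing = 8, completes at 13
  Job 4: processing = 13, completes at 26
  Job 5: processing = 15, completes at 41
  Job 6: processing = 16, completes at 57
Sum of completion times = 144
Average completion time = 144/6 = 24.0

24.0


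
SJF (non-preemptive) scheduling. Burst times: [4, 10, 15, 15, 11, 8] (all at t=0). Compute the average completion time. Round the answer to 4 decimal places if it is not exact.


SJF order (ascending): [4, 8, 10, 11, 15, 15]
Completion times:
  Job 1: burst=4, C=4
  Job 2: burst=8, C=12
  Job 3: burst=10, C=22
  Job 4: burst=11, C=33
  Job 5: burst=15, C=48
  Job 6: burst=15, C=63
Average completion = 182/6 = 30.3333

30.3333


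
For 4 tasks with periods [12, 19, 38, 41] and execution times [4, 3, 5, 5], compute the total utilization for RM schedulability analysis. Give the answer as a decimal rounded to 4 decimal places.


Compute individual utilizations (exact fractions):
  Task 1: C/T = 4/12 = 1/3 (approx. 0.3333)
  Task 2: C/T = 3/19 (approx. 0.1579)
  Task 3: C/T = 5/38 (approx. 0.1316)
  Task 4: C/T = 5/41 (approx. 0.122)
Total utilization U = 1/3 + 3/19 + 5/38 + 5/41 = 3481/4674
Rounded to 4 decimal places: U = 0.7448
RM (Liu & Layland) bound for 4 tasks = 0.756828; compare with U = 3481/4674 (approx. 0.744758)
U <= bound, so schedulable by RM sufficient condition.

0.7448


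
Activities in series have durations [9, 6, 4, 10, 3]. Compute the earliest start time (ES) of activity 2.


Activity 2 starts after activities 1 through 1 complete.
Predecessor durations: [9]
ES = 9 = 9

9


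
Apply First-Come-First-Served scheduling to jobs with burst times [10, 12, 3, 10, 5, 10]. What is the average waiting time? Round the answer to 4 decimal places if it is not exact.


FCFS order (as given): [10, 12, 3, 10, 5, 10]
Waiting times:
  Job 1: wait = 0
  Job 2: wait = 10
  Job 3: wait = 22
  Job 4: wait = 25
  Job 5: wait = 35
  Job 6: wait = 40
Sum of waiting times = 132
Average waiting time = 132/6 = 22.0

22.0


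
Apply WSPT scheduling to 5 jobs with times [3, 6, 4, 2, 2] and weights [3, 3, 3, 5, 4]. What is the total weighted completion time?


Compute p/w ratios and sort ascending (WSPT): [(2, 5), (2, 4), (3, 3), (4, 3), (6, 3)]
Compute weighted completion times:
  Job (p=2,w=5): C=2, w*C=5*2=10
  Job (p=2,w=4): C=4, w*C=4*4=16
  Job (p=3,w=3): C=7, w*C=3*7=21
  Job (p=4,w=3): C=11, w*C=3*11=33
  Job (p=6,w=3): C=17, w*C=3*17=51
Total weighted completion time = 131

131


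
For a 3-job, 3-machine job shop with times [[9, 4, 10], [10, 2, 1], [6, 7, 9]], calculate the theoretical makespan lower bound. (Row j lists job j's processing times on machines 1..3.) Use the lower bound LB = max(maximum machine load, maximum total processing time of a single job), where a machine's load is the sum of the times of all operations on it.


Machine loads:
  Machine 1: 9 + 10 + 6 = 25
  Machine 2: 4 + 2 + 7 = 13
  Machine 3: 10 + 1 + 9 = 20
Max machine load = 25
Job totals:
  Job 1: 23
  Job 2: 13
  Job 3: 22
Max job total = 23
Lower bound = max(25, 23) = 25

25


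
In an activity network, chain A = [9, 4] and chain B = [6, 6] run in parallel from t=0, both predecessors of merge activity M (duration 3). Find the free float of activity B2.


ES(B2) = sum of predecessors on chain B = 6
EF(B2) = ES + duration = 6 + 6 = 12
Successor of B2 is M. ES(M) = max(sum(A), sum(B)) = max(13, 12) = 13
Free float = ES(successor) - EF(current) = 13 - 12 = 1

1


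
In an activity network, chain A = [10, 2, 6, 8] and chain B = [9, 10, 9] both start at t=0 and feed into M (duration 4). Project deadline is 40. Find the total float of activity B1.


Forward pass: ES(B1) = sum of predecessors on chain B = 0
EF = ES + duration = 0 + 9 = 9
Backward pass: LF(M) = deadline = 40; LS(M) = 40 - 4 = 36
LF(B1) = LS(M) - sum(successors on chain B) = 36 - 19 = 17
LS = LF - duration = 17 - 9 = 8
Total float = LS - ES = 8 - 0 = 8

8


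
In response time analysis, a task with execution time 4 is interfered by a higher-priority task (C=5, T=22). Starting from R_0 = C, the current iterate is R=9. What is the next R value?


R_next = C + ceil(R_prev / T_hp) * C_hp
ceil(9 / 22) = ceil(0.4091) = 1
Interference = 1 * 5 = 5
R_next = 4 + 5 = 9
R_next = R_prev, so the iteration has converged (response time = 9).

9


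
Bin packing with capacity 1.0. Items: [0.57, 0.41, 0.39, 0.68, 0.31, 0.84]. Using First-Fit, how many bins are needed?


Place items sequentially using First-Fit:
  Item 0.57 -> new Bin 1
  Item 0.41 -> Bin 1 (now 0.98)
  Item 0.39 -> new Bin 2
  Item 0.68 -> new Bin 3
  Item 0.31 -> Bin 2 (now 0.7)
  Item 0.84 -> new Bin 4
Total bins used = 4

4


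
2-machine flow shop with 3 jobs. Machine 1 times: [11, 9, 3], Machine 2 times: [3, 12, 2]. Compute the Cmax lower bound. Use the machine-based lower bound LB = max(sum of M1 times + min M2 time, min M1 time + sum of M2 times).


LB1 = sum(M1 times) + min(M2 times) = 23 + 2 = 25
LB2 = min(M1 times) + sum(M2 times) = 3 + 17 = 20
Lower bound = max(LB1, LB2) = max(25, 20) = 25

25


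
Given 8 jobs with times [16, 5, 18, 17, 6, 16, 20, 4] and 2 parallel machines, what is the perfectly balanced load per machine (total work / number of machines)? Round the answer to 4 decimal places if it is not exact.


Total processing time = 16 + 5 + 18 + 17 + 6 + 16 + 20 + 4 = 102
Number of machines = 2
Ideal balanced load = 102 / 2 = 51.0

51.0


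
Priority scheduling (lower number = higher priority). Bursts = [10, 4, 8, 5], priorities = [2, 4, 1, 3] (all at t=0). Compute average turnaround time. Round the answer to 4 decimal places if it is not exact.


Sort by priority (ascending = highest first):
Order: [(1, 8), (2, 10), (3, 5), (4, 4)]
Completion times:
  Priority 1, burst=8, C=8
  Priority 2, burst=10, C=18
  Priority 3, burst=5, C=23
  Priority 4, burst=4, C=27
Average turnaround = 76/4 = 19.0

19.0


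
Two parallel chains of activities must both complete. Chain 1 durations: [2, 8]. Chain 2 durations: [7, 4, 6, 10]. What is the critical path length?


Path A total = 2 + 8 = 10
Path B total = 7 + 4 + 6 + 10 = 27
Critical path = longest path = max(10, 27) = 27

27


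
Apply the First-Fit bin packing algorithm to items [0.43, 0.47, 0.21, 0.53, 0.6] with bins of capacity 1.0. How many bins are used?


Place items sequentially using First-Fit:
  Item 0.43 -> new Bin 1
  Item 0.47 -> Bin 1 (now 0.9)
  Item 0.21 -> new Bin 2
  Item 0.53 -> Bin 2 (now 0.74)
  Item 0.6 -> new Bin 3
Total bins used = 3

3


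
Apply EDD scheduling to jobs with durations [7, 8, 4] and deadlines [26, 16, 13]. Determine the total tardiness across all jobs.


Sort by due date (EDD order): [(4, 13), (8, 16), (7, 26)]
Compute completion times and tardiness:
  Job 1: p=4, d=13, C=4, tardiness=max(0,4-13)=0
  Job 2: p=8, d=16, C=12, tardiness=max(0,12-16)=0
  Job 3: p=7, d=26, C=19, tardiness=max(0,19-26)=0
Total tardiness = 0

0


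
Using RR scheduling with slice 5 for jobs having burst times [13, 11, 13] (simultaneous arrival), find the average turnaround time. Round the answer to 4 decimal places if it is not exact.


Time quantum = 5
Execution trace:
  J1 runs 5 units, time = 5
  J2 runs 5 units, time = 10
  J3 runs 5 units, time = 15
  J1 runs 5 units, time = 20
  J2 runs 5 units, time = 25
  J3 runs 5 units, time = 30
  J1 runs 3 units, time = 33
  J2 runs 1 units, time = 34
  J3 runs 3 units, time = 37
Finish times: [33, 34, 37]
Average turnaround = 104/3 = 34.6667

34.6667


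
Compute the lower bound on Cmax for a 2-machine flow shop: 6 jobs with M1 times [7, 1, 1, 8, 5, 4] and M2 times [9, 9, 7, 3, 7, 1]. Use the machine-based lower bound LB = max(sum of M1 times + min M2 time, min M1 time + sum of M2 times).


LB1 = sum(M1 times) + min(M2 times) = 26 + 1 = 27
LB2 = min(M1 times) + sum(M2 times) = 1 + 36 = 37
Lower bound = max(LB1, LB2) = max(27, 37) = 37

37


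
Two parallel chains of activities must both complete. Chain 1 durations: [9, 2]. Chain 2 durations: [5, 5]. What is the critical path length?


Path A total = 9 + 2 = 11
Path B total = 5 + 5 = 10
Critical path = longest path = max(11, 10) = 11

11


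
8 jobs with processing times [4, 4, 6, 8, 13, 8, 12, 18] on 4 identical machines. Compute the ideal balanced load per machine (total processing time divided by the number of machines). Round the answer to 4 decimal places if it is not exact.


Total processing time = 4 + 4 + 6 + 8 + 13 + 8 + 12 + 18 = 73
Number of machines = 4
Ideal balanced load = 73 / 4 = 18.25

18.25


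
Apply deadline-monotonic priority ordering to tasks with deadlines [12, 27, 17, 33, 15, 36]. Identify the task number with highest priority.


Sort tasks by relative deadline (ascending):
  Task 1: deadline = 12
  Task 5: deadline = 15
  Task 3: deadline = 17
  Task 2: deadline = 27
  Task 4: deadline = 33
  Task 6: deadline = 36
Priority order (highest first): [1, 5, 3, 2, 4, 6]
Highest priority task = 1

1


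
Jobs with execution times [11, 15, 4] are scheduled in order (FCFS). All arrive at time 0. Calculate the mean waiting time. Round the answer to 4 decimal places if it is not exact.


FCFS order (as given): [11, 15, 4]
Waiting times:
  Job 1: wait = 0
  Job 2: wait = 11
  Job 3: wait = 26
Sum of waiting times = 37
Average waiting time = 37/3 = 12.3333

12.3333


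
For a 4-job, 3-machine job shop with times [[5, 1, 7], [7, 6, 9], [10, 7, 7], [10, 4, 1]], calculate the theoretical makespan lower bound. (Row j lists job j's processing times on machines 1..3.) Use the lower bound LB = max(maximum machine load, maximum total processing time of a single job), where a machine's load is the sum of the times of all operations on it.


Machine loads:
  Machine 1: 5 + 7 + 10 + 10 = 32
  Machine 2: 1 + 6 + 7 + 4 = 18
  Machine 3: 7 + 9 + 7 + 1 = 24
Max machine load = 32
Job totals:
  Job 1: 13
  Job 2: 22
  Job 3: 24
  Job 4: 15
Max job total = 24
Lower bound = max(32, 24) = 32

32


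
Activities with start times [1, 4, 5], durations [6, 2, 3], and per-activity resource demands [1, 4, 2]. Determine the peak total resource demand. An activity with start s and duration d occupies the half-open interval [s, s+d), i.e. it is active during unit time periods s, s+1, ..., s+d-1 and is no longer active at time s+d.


Each activity i is active on [start_i, start_i + duration_i).
Compute total resource usage per time slot:
  t=0: active resources = [], total = 0
  t=1: active resources = [1], total = 1
  t=2: active resources = [1], total = 1
  t=3: active resources = [1], total = 1
  t=4: active resources = [1, 4], total = 5
  t=5: active resources = [1, 4, 2], total = 7
  t=6: active resources = [1, 2], total = 3
  t=7: active resources = [2], total = 2
Peak resource demand = 7

7


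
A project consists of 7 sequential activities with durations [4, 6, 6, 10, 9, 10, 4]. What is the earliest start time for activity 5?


Activity 5 starts after activities 1 through 4 complete.
Predecessor durations: [4, 6, 6, 10]
ES = 4 + 6 + 6 + 10 = 26

26


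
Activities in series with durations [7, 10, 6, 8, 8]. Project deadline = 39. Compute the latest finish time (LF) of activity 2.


LF(activity 2) = deadline - sum of successor durations
Successors: activities 3 through 5 with durations [6, 8, 8]
Sum of successor durations = 22
LF = 39 - 22 = 17

17


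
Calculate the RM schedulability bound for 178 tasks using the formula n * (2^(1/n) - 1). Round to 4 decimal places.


Compute 2^(1/178) = 1.0039016771
Subtract 1: 1.0039016771 - 1 = 0.0039016771
Multiply by n: 178 * 0.0039016771 = 0.6944985238
Round to 4 dp: 0.6945

0.6945


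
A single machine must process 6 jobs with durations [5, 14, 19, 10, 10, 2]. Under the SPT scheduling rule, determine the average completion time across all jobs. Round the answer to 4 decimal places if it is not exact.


Sort jobs by processing time (SPT order): [2, 5, 10, 10, 14, 19]
Compute completion times sequentially:
  Job 1: processing = 2, completes at 2
  Job 2: processing = 5, completes at 7
  Job 3: processing = 10, completes at 17
  Job 4: processing = 10, completes at 27
  Job 5: processing = 14, completes at 41
  Job 6: processing = 19, completes at 60
Sum of completion times = 154
Average completion time = 154/6 = 25.6667

25.6667


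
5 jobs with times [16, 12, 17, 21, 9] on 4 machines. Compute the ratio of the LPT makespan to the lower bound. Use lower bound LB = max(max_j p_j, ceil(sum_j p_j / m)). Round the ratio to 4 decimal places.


LPT order: [21, 17, 16, 12, 9]
Machine loads after assignment: [21, 17, 16, 21]
LPT makespan = 21
Lower bound = max(max_job, ceil(total/4)) = max(21, 19) = 21
Ratio = 21 / 21 = 1.0

1.0


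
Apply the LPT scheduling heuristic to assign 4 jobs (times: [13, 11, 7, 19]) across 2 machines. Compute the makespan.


Sort jobs in decreasing order (LPT): [19, 13, 11, 7]
Assign each job to the least loaded machine:
  Machine 1: jobs [19, 7], load = 26
  Machine 2: jobs [13, 11], load = 24
Makespan = max load = 26

26


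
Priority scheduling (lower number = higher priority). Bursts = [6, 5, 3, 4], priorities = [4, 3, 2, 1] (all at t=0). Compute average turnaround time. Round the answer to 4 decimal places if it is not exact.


Sort by priority (ascending = highest first):
Order: [(1, 4), (2, 3), (3, 5), (4, 6)]
Completion times:
  Priority 1, burst=4, C=4
  Priority 2, burst=3, C=7
  Priority 3, burst=5, C=12
  Priority 4, burst=6, C=18
Average turnaround = 41/4 = 10.25

10.25


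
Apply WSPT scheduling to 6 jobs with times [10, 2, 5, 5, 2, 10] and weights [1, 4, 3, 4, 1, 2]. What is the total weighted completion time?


Compute p/w ratios and sort ascending (WSPT): [(2, 4), (5, 4), (5, 3), (2, 1), (10, 2), (10, 1)]
Compute weighted completion times:
  Job (p=2,w=4): C=2, w*C=4*2=8
  Job (p=5,w=4): C=7, w*C=4*7=28
  Job (p=5,w=3): C=12, w*C=3*12=36
  Job (p=2,w=1): C=14, w*C=1*14=14
  Job (p=10,w=2): C=24, w*C=2*24=48
  Job (p=10,w=1): C=34, w*C=1*34=34
Total weighted completion time = 168

168


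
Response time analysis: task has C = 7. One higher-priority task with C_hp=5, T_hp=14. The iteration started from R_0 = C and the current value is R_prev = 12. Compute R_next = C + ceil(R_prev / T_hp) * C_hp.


R_next = C + ceil(R_prev / T_hp) * C_hp
ceil(12 / 14) = ceil(0.8571) = 1
Interference = 1 * 5 = 5
R_next = 7 + 5 = 12
R_next = R_prev, so the iteration has converged (response time = 12).

12


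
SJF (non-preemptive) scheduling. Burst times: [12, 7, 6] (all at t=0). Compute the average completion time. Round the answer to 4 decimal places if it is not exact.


SJF order (ascending): [6, 7, 12]
Completion times:
  Job 1: burst=6, C=6
  Job 2: burst=7, C=13
  Job 3: burst=12, C=25
Average completion = 44/3 = 14.6667

14.6667


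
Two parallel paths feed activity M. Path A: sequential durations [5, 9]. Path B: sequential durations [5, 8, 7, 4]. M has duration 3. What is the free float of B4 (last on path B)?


ES(B4) = sum of predecessors on chain B = 20
EF(B4) = ES + duration = 20 + 4 = 24
Successor of B4 is M. ES(M) = max(sum(A), sum(B)) = max(14, 24) = 24
Free float = ES(successor) - EF(current) = 24 - 24 = 0

0


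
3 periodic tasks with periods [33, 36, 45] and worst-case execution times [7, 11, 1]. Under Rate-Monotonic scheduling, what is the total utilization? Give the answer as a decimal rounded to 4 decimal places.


Compute individual utilizations (exact fractions):
  Task 1: C/T = 7/33 (approx. 0.2121)
  Task 2: C/T = 11/36 (approx. 0.3056)
  Task 3: C/T = 1/45 (approx. 0.0222)
Total utilization U = 7/33 + 11/36 + 1/45 = 1069/1980
Rounded to 4 decimal places: U = 0.5399
RM (Liu & Layland) bound for 3 tasks = 0.779763; compare with U = 1069/1980 (approx. 0.539899)
U <= bound, so schedulable by RM sufficient condition.

0.5399


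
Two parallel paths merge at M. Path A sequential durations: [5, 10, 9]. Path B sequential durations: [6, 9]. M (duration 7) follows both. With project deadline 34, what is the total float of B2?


Forward pass: ES(B2) = sum of predecessors on chain B = 6
EF = ES + duration = 6 + 9 = 15
Backward pass: LF(M) = deadline = 34; LS(M) = 34 - 7 = 27
LF(B2) = LS(M) - sum(successors on chain B) = 27 - 0 = 27
LS = LF - duration = 27 - 9 = 18
Total float = LS - ES = 18 - 6 = 12

12


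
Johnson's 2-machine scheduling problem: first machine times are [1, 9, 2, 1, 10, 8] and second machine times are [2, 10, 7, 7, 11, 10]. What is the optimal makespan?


Apply Johnson's rule:
  Group 1 (a <= b): [(1, 1, 2), (4, 1, 7), (3, 2, 7), (6, 8, 10), (2, 9, 10), (5, 10, 11)]
  Group 2 (a > b): []
Optimal job order: [1, 4, 3, 6, 2, 5]
Schedule:
  Job 1: M1 done at 1, M2 done at 3
  Job 4: M1 done at 2, M2 done at 10
  Job 3: M1 done at 4, M2 done at 17
  Job 6: M1 done at 12, M2 done at 27
  Job 2: M1 done at 21, M2 done at 37
  Job 5: M1 done at 31, M2 done at 48
Makespan = 48

48


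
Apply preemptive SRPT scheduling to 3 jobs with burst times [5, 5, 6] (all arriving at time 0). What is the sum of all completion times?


Since all jobs arrive at t=0, SRPT equals SPT ordering.
SPT order: [5, 5, 6]
Completion times:
  Job 1: p=5, C=5
  Job 2: p=5, C=10
  Job 3: p=6, C=16
Total completion time = 5 + 10 + 16 = 31

31


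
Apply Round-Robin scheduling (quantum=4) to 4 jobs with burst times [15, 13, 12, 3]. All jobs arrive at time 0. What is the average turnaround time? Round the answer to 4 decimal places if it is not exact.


Time quantum = 4
Execution trace:
  J1 runs 4 units, time = 4
  J2 runs 4 units, time = 8
  J3 runs 4 units, time = 12
  J4 runs 3 units, time = 15
  J1 runs 4 units, time = 19
  J2 runs 4 units, time = 23
  J3 runs 4 units, time = 27
  J1 runs 4 units, time = 31
  J2 runs 4 units, time = 35
  J3 runs 4 units, time = 39
  J1 runs 3 units, time = 42
  J2 runs 1 units, time = 43
Finish times: [42, 43, 39, 15]
Average turnaround = 139/4 = 34.75

34.75


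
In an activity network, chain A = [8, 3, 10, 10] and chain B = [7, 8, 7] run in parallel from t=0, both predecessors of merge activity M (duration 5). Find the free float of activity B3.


ES(B3) = sum of predecessors on chain B = 15
EF(B3) = ES + duration = 15 + 7 = 22
Successor of B3 is M. ES(M) = max(sum(A), sum(B)) = max(31, 22) = 31
Free float = ES(successor) - EF(current) = 31 - 22 = 9

9


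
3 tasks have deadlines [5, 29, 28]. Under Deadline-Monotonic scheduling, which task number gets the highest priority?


Sort tasks by relative deadline (ascending):
  Task 1: deadline = 5
  Task 3: deadline = 28
  Task 2: deadline = 29
Priority order (highest first): [1, 3, 2]
Highest priority task = 1

1


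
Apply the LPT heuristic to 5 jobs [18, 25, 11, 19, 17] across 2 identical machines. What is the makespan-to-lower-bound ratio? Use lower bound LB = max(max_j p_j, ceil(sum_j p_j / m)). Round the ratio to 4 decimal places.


LPT order: [25, 19, 18, 17, 11]
Machine loads after assignment: [42, 48]
LPT makespan = 48
Lower bound = max(max_job, ceil(total/2)) = max(25, 45) = 45
Ratio = 48 / 45 = 1.0667

1.0667


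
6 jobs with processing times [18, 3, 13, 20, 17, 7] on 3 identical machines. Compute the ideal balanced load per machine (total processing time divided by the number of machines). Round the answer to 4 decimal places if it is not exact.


Total processing time = 18 + 3 + 13 + 20 + 17 + 7 = 78
Number of machines = 3
Ideal balanced load = 78 / 3 = 26.0

26.0


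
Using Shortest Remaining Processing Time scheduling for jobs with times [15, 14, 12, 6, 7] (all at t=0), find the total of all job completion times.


Since all jobs arrive at t=0, SRPT equals SPT ordering.
SPT order: [6, 7, 12, 14, 15]
Completion times:
  Job 1: p=6, C=6
  Job 2: p=7, C=13
  Job 3: p=12, C=25
  Job 4: p=14, C=39
  Job 5: p=15, C=54
Total completion time = 6 + 13 + 25 + 39 + 54 = 137

137


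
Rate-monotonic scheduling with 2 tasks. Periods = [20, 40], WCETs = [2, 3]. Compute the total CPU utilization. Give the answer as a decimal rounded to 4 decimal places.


Compute individual utilizations (exact fractions):
  Task 1: C/T = 2/20 = 1/10 (approx. 0.1)
  Task 2: C/T = 3/40 (approx. 0.075)
Total utilization U = 1/10 + 3/40 = 7/40
Rounded to 4 decimal places: U = 0.1750
RM (Liu & Layland) bound for 2 tasks = 0.828427; compare with U = 7/40 (approx. 0.175000)
U <= bound, so schedulable by RM sufficient condition.

0.1750


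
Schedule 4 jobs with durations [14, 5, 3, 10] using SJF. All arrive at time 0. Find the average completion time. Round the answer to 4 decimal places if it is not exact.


SJF order (ascending): [3, 5, 10, 14]
Completion times:
  Job 1: burst=3, C=3
  Job 2: burst=5, C=8
  Job 3: burst=10, C=18
  Job 4: burst=14, C=32
Average completion = 61/4 = 15.25

15.25


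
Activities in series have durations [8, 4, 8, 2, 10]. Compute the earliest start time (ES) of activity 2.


Activity 2 starts after activities 1 through 1 complete.
Predecessor durations: [8]
ES = 8 = 8

8


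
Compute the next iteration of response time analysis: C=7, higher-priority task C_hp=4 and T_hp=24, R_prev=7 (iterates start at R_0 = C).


R_next = C + ceil(R_prev / T_hp) * C_hp
ceil(7 / 24) = ceil(0.2917) = 1
Interference = 1 * 4 = 4
R_next = 7 + 4 = 11

11


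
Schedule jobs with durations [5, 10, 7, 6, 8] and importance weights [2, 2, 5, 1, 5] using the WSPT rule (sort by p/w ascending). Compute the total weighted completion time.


Compute p/w ratios and sort ascending (WSPT): [(7, 5), (8, 5), (5, 2), (10, 2), (6, 1)]
Compute weighted completion times:
  Job (p=7,w=5): C=7, w*C=5*7=35
  Job (p=8,w=5): C=15, w*C=5*15=75
  Job (p=5,w=2): C=20, w*C=2*20=40
  Job (p=10,w=2): C=30, w*C=2*30=60
  Job (p=6,w=1): C=36, w*C=1*36=36
Total weighted completion time = 246

246


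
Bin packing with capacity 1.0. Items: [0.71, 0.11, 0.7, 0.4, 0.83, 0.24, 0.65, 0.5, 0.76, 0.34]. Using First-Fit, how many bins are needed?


Place items sequentially using First-Fit:
  Item 0.71 -> new Bin 1
  Item 0.11 -> Bin 1 (now 0.82)
  Item 0.7 -> new Bin 2
  Item 0.4 -> new Bin 3
  Item 0.83 -> new Bin 4
  Item 0.24 -> Bin 2 (now 0.94)
  Item 0.65 -> new Bin 5
  Item 0.5 -> Bin 3 (now 0.9)
  Item 0.76 -> new Bin 6
  Item 0.34 -> Bin 5 (now 0.99)
Total bins used = 6

6


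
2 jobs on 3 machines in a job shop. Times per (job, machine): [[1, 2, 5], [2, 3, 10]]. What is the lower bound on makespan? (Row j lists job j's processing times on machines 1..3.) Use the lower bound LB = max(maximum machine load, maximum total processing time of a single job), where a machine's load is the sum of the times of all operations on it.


Machine loads:
  Machine 1: 1 + 2 = 3
  Machine 2: 2 + 3 = 5
  Machine 3: 5 + 10 = 15
Max machine load = 15
Job totals:
  Job 1: 8
  Job 2: 15
Max job total = 15
Lower bound = max(15, 15) = 15

15


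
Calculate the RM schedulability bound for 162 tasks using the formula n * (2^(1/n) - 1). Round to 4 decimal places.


Compute 2^(1/162) = 1.0042878529
Subtract 1: 1.0042878529 - 1 = 0.0042878529
Multiply by n: 162 * 0.0042878529 = 0.6946321698
Round to 4 dp: 0.6946

0.6946


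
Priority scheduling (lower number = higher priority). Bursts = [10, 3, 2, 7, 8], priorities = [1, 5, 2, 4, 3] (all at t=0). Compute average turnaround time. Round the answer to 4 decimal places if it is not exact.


Sort by priority (ascending = highest first):
Order: [(1, 10), (2, 2), (3, 8), (4, 7), (5, 3)]
Completion times:
  Priority 1, burst=10, C=10
  Priority 2, burst=2, C=12
  Priority 3, burst=8, C=20
  Priority 4, burst=7, C=27
  Priority 5, burst=3, C=30
Average turnaround = 99/5 = 19.8

19.8


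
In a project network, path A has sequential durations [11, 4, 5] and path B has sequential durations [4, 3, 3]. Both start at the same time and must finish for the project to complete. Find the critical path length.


Path A total = 11 + 4 + 5 = 20
Path B total = 4 + 3 + 3 = 10
Critical path = longest path = max(20, 10) = 20

20


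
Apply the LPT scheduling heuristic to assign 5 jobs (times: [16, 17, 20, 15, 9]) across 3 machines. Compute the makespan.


Sort jobs in decreasing order (LPT): [20, 17, 16, 15, 9]
Assign each job to the least loaded machine:
  Machine 1: jobs [20], load = 20
  Machine 2: jobs [17, 9], load = 26
  Machine 3: jobs [16, 15], load = 31
Makespan = max load = 31

31
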